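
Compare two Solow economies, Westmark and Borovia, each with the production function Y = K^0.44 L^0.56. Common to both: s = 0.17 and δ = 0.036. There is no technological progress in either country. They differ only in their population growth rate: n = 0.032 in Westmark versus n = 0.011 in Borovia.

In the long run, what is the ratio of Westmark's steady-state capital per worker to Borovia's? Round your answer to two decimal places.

ratio ≈ 0.52

Steady-state k* = [s/(n + δ)]^(1/(1−α)), so the ratio is [ (s_W/(n + δ)_W) / (s_B/(n + δ)_B) ]^1.7857.
s_W/(n + δ)_W = 0.17/0.068 = 2.5000; s_B/(n + δ)_B = 0.17/0.047 = 3.6170.
Ratio = (2.5000/3.6170)^1.7857 = 0.6912^1.7857 ≈ 0.5171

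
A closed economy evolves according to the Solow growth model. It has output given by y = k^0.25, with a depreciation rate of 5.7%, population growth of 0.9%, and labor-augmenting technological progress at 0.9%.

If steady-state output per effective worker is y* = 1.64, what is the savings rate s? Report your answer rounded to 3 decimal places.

Steady state requires s·f(k) = (n + g + δ)·k, i.e. s·k^α = (n + g + δ)·k.
Since y* = [s/(n + g + δ)]^(α/(1−α)), we have s/(n + g + δ) = (y*)^((1−α)/α) = 1.64^3 = 4.4109.
Therefore s = 4.4109 × (n + g + δ) = 4.4109 × 0.075 = 0.3308.

s ≈ 0.331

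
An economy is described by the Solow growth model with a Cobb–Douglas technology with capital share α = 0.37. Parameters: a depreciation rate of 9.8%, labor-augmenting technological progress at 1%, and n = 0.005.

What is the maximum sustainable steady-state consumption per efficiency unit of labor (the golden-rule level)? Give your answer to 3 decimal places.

c_gold ≈ 1.264

At the golden rule, f'(k) = n + g + δ, so α·k^(α−1) = n + g + δ and k_gold = (α/(n + g + δ))^(1/(1−α)).
k_gold = (0.37/0.113)^(1/0.63) = 3.2743^1.5873 ≈ 6.5712
c_gold = f(k_gold) − (n + g + δ)·k_gold = 2.0069 − 0.113×6.5712 ≈ 1.2644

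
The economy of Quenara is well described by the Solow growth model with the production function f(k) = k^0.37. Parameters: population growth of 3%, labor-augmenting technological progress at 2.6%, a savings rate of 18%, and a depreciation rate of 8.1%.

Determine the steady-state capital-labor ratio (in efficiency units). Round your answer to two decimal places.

k* ≈ 1.54

Steady state requires s·f(k) = (n + g + δ)·k, i.e. s·k^α = (n + g + δ)·k.
Dividing both sides by k: k^(1−α) = s / (n + g + δ).
k^0.63 = 0.18 / (0.030 + 0.026 + 0.081) = 0.18 / 0.137 = 1.3139
k* = 1.3139^(1/0.63) ≈ 1.5424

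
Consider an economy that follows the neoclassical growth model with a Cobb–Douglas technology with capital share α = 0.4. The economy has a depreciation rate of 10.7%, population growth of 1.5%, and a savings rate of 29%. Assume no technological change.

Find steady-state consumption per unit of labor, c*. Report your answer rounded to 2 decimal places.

c* ≈ 1.26

In steady state, investment equals break-even investment: s·k^α = (n + δ)·k.
Rearranging, k^(1−α) = s / (n + δ).
k^0.6 = 0.29 / (0.015 + 0.107) = 0.29 / 0.122 = 2.3770
k* = 2.3770^(1/0.6) ≈ 4.2337
y* = (k*)^α = 4.2337^0.4 ≈ 1.7811
c* = (1 − s)·y* = (1 − 0.29) × 1.7811 ≈ 1.2646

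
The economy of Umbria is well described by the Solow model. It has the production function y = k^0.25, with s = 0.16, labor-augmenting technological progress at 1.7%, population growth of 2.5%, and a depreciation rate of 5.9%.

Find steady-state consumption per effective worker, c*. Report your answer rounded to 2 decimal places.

c* ≈ 0.98

Steady state requires s·f(k) = (n + g + δ)·k, i.e. s·k^α = (n + g + δ)·k.
Rearranging, k^(1−α) = s / (n + g + δ).
k^0.75 = 0.16 / (0.025 + 0.017 + 0.059) = 0.16 / 0.101 = 1.5842
k* = 1.5842^(1/0.75) ≈ 1.8468
y* = (k*)^α = 1.8468^0.25 ≈ 1.1657
c* = (1 − s)·y* = (1 − 0.16) × 1.1657 ≈ 0.9792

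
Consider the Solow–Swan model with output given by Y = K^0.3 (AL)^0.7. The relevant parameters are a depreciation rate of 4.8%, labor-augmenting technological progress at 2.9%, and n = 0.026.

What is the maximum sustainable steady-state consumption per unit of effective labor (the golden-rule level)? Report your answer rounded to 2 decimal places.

At the golden rule, f'(k) = n + g + δ, so α·k^(α−1) = n + g + δ and k_gold = (α/(n + g + δ))^(1/(1−α)).
k_gold = (0.3/0.103)^(1/0.7) = 2.9126^1.4286 ≈ 4.6054
c_gold = f(k_gold) − (n + g + δ)·k_gold = 1.5812 − 0.103×4.6054 ≈ 1.1068

c_gold ≈ 1.11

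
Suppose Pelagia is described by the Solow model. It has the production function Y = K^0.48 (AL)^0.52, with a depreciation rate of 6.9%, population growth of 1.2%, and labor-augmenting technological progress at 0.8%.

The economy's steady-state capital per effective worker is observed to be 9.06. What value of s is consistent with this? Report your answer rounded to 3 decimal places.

At the steady state, Δk = 0, so s·k^α = (n + g + δ)·k.
So s / (n + g + δ) = (k*)^(1−α) = 9.06^0.52 = 3.1456.
Therefore s = 3.1456 × (n + g + δ) = 3.1456 × 0.089 = 0.2800.

s ≈ 0.280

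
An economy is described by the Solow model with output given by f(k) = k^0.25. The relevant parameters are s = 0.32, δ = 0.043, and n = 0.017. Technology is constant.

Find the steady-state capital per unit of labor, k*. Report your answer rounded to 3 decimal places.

At the steady state, Δk = 0, so s·k^α = (n + δ)·k.
Dividing both sides by k: k^(1−α) = s / (n + δ).
k^0.75 = 0.32 / (0.017 + 0.043) = 0.32 / 0.060 = 5.3333
k* = 5.3333^(1/0.75) ≈ 9.3181

k* ≈ 9.318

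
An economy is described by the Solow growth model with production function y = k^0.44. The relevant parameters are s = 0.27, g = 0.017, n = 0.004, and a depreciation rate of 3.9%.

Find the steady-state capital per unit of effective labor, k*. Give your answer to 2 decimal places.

At the steady state, Δk = 0, so s·k^α = (n + g + δ)·k.
Rearranging, k^(1−α) = s / (n + g + δ).
k^0.56 = 0.27 / (0.004 + 0.017 + 0.039) = 0.27 / 0.060 = 4.5000
k* = 4.5000^(1/0.56) ≈ 14.6707

k* = 14.67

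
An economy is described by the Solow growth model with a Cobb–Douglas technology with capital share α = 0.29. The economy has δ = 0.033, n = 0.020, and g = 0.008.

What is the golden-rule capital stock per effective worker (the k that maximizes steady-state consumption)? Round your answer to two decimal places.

The golden rule sets f'(k) = n + g + δ, i.e. α·k^(α−1) = n + g + δ.
So k^(1−α) = α / (n + g + δ) = 0.29 / 0.061 = 4.7541.
k_gold = 4.7541^(1/0.71) ≈ 8.9871

k_gold ≈ 8.99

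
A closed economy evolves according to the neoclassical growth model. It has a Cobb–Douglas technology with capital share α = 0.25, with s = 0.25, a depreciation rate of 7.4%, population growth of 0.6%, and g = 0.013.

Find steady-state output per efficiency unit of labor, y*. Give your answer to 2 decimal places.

At the steady state, Δk = 0, so s·k^α = (n + g + δ)·k.
Rearranging, k^(1−α) = s / (n + g + δ).
k^0.75 = 0.25 / (0.006 + 0.013 + 0.074) = 0.25 / 0.093 = 2.6882
k* = 2.6882^(1/0.75) ≈ 3.7378
y* = (k*)^α = 3.7378^0.25 ≈ 1.3904

y* ≈ 1.39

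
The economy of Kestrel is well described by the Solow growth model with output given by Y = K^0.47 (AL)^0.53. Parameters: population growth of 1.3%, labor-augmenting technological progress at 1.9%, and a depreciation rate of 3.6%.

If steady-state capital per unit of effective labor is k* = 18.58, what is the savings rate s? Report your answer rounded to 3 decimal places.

s ≈ 0.320

At the steady state, Δk = 0, so s·k^α = (n + g + δ)·k.
So s / (n + g + δ) = (k*)^(1−α) = 18.58^0.53 = 4.7054.
Therefore s = 4.7054 × (n + g + δ) = 4.7054 × 0.068 = 0.3200.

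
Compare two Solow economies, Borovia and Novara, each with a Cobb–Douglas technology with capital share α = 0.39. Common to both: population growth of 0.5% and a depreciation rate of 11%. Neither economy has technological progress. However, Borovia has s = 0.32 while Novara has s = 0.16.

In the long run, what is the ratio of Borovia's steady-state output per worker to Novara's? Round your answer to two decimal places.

Steady-state y* = [s/(n + δ)]^(α/(1−α)), so the ratio is [ (s_B/(n + δ)_B) / (s_N/(n + δ)_N) ]^0.6393.
s_B/(n + δ)_B = 0.32/0.115 = 2.7826; s_N/(n + δ)_N = 0.16/0.115 = 1.3913.
Ratio = (2.7826/1.3913)^0.6393 = 2.0000^0.6393 ≈ 1.5576

y*_B / y*_N ≈ 1.56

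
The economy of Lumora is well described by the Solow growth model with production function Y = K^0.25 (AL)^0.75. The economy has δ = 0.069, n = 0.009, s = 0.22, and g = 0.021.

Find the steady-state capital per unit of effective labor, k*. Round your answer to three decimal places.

k* = 2.900

Steady state requires s·f(k) = (n + g + δ)·k, i.e. s·k^α = (n + g + δ)·k.
Dividing both sides by k: k^(1−α) = s / (n + g + δ).
k^0.75 = 0.22 / (0.009 + 0.021 + 0.069) = 0.22 / 0.099 = 2.2222
k* = 2.2222^(1/0.75) ≈ 2.8999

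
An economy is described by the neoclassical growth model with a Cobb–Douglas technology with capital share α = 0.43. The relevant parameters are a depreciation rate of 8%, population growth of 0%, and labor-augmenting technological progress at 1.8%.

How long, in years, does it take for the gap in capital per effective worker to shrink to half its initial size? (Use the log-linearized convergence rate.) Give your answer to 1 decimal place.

about 12.4 years

Near the steady state the convergence rate is λ = (1 − α)(n + g + δ).
λ = (1 − 0.43) × 0.098 = 0.57 × 0.098 = 0.05586
Half-life = ln 2 / λ = 0.6931 / 0.05586 ≈ 12.41 years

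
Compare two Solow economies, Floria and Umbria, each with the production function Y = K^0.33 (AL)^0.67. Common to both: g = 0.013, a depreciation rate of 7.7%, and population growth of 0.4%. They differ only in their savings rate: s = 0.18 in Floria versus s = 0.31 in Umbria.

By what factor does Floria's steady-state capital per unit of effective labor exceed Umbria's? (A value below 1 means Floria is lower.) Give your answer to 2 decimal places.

ratio ≈ 0.44

Steady-state k* = [s/(n + g + δ)]^(1/(1−α)), so the ratio is [ (s_F/(n + g + δ)_F) / (s_U/(n + g + δ)_U) ]^1.4925.
s_F/(n + g + δ)_F = 0.18/0.094 = 1.9149; s_U/(n + g + δ)_U = 0.31/0.094 = 3.2979.
Ratio = (1.9149/3.2979)^1.4925 = 0.5806^1.4925 ≈ 0.4442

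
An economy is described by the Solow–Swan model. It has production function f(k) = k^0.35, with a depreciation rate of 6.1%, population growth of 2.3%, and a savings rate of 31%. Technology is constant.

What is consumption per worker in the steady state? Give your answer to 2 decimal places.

c* = 1.39

Steady state requires s·f(k) = (n + δ)·k, i.e. s·k^α = (n + δ)·k.
Dividing both sides by k: k^(1−α) = s / (n + δ).
k^0.65 = 0.31 / (0.023 + 0.061) = 0.31 / 0.084 = 3.6905
k* = 3.6905^(1/0.65) ≈ 7.4548
y* = (k*)^α = 7.4548^0.35 ≈ 2.0200
c* = (1 − s)·y* = (1 − 0.31) × 2.0200 ≈ 1.3938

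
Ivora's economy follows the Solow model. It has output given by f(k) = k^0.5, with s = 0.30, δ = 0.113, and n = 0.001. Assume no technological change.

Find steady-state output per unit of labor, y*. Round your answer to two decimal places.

y* = 2.63

Steady state requires s·f(k) = (n + δ)·k, i.e. s·k^α = (n + δ)·k.
Rearranging, k^(1−α) = s / (n + δ).
k^0.5 = 0.30 / (0.001 + 0.113) = 0.30 / 0.114 = 2.6316
k* = 2.6316^(1/0.5) ≈ 6.9253
y* = (k*)^α = 6.9253^0.5 ≈ 2.6316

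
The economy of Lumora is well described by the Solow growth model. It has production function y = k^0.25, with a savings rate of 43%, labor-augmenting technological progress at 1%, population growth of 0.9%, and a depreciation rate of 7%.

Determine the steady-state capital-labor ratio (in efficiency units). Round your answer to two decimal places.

k* ≈ 8.17

In steady state, investment equals break-even investment: s·k^α = (n + g + δ)·k.
Rearranging, k^(1−α) = s / (n + g + δ).
k^0.75 = 0.43 / (0.009 + 0.010 + 0.070) = 0.43 / 0.089 = 4.8315
k* = 4.8315^(1/0.75) ≈ 8.1679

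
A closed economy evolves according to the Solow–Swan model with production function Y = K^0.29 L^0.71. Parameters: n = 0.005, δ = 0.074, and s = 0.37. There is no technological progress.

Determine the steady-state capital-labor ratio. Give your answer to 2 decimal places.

k* ≈ 8.80

At the steady state, Δk = 0, so s·k^α = (n + δ)·k.
Rearranging, k^(1−α) = s / (n + δ).
k^0.71 = 0.37 / (0.005 + 0.074) = 0.37 / 0.079 = 4.6835
k* = 4.6835^(1/0.71) ≈ 8.7997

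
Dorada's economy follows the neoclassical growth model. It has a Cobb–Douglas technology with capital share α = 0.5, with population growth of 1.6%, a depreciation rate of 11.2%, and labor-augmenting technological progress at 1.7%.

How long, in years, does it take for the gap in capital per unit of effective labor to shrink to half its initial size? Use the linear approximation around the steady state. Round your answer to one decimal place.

about 9.6 years

Near the steady state the convergence rate is λ = (1 − α)(n + g + δ).
λ = (1 − 0.5) × 0.145 = 0.5 × 0.145 = 0.0725
Half-life = ln 2 / λ = 0.6931 / 0.0725 ≈ 9.56 years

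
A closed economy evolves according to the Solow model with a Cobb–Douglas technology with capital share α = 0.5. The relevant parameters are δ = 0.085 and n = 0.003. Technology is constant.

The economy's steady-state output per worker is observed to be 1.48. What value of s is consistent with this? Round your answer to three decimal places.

s ≈ 0.130

Steady state requires s·f(k) = (n + δ)·k, i.e. s·k^α = (n + δ)·k.
Since y* = [s/(n + δ)]^(α/(1−α)), we have s/(n + δ) = (y*)^((1−α)/α) = 1.48^1 = 1.4800.
Therefore s = 1.4800 × (n + δ) = 1.4800 × 0.088 = 0.1302.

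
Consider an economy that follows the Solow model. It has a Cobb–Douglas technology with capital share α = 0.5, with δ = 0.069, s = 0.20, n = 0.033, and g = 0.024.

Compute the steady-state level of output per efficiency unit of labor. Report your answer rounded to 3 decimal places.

In steady state, investment equals break-even investment: s·k^α = (n + g + δ)·k.
Dividing both sides by k: k^(1−α) = s / (n + g + δ).
k^0.5 = 0.20 / (0.033 + 0.024 + 0.069) = 0.20 / 0.126 = 1.5873
k* = 1.5873^(1/0.5) ≈ 2.5195
y* = (k*)^α = 2.5195^0.5 ≈ 1.5873

y* ≈ 1.587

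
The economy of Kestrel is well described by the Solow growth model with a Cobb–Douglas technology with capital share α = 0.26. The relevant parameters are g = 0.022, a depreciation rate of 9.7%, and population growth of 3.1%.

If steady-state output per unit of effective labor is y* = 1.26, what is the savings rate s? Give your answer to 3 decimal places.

s ≈ 0.290

At the steady state, Δk = 0, so s·k^α = (n + g + δ)·k.
Since y* = [s/(n + g + δ)]^(α/(1−α)), we have s/(n + g + δ) = (y*)^((1−α)/α) = 1.26^2.8462 = 1.9305.
Therefore s = 1.9305 × (n + g + δ) = 1.9305 × 0.150 = 0.2896.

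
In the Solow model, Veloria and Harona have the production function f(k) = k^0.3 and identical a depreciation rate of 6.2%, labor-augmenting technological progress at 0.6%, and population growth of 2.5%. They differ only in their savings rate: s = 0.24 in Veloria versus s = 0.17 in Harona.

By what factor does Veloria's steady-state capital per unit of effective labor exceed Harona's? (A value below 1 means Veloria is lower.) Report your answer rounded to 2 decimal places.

ratio ≈ 1.64

Steady-state k* = [s/(n + g + δ)]^(1/(1−α)), so the ratio is [ (s_V/(n + g + δ)_V) / (s_H/(n + g + δ)_H) ]^1.4286.
s_V/(n + g + δ)_V = 0.24/0.093 = 2.5806; s_H/(n + g + δ)_H = 0.17/0.093 = 1.8280.
Ratio = (2.5806/1.8280)^1.4286 = 1.4117^1.4286 ≈ 1.6365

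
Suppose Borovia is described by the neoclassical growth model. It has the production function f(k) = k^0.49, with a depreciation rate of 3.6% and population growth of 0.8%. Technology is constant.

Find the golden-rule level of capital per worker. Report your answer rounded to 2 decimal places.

k_gold ≈ 112.83

The golden rule sets f'(k) = n + δ, i.e. α·k^(α−1) = n + δ.
So k^(1−α) = α / (n + δ) = 0.49 / 0.044 = 11.1364.
k_gold = 11.1364^(1/0.51) ≈ 112.8342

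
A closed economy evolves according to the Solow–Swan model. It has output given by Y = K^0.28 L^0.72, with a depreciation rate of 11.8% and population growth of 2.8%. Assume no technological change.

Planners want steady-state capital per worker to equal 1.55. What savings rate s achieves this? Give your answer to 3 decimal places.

Steady state requires s·f(k) = (n + δ)·k, i.e. s·k^α = (n + δ)·k.
So s / (n + δ) = (k*)^(1−α) = 1.55^0.72 = 1.3710.
Therefore s = 1.3710 × (n + δ) = 1.3710 × 0.146 = 0.2002.

s ≈ 0.200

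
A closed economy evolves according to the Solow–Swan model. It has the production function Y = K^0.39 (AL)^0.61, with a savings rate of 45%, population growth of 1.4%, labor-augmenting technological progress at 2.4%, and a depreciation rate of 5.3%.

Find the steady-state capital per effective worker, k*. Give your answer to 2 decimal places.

At the steady state, Δk = 0, so s·k^α = (n + g + δ)·k.
Dividing both sides by k: k^(1−α) = s / (n + g + δ).
k^0.61 = 0.45 / (0.014 + 0.024 + 0.053) = 0.45 / 0.091 = 4.9451
k* = 4.9451^(1/0.61) ≈ 13.7402

k* = 13.74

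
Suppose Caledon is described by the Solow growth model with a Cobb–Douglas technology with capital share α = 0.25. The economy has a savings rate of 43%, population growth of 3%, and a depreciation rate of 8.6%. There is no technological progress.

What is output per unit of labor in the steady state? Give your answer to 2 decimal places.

y* ≈ 1.55

Steady state requires s·f(k) = (n + δ)·k, i.e. s·k^α = (n + δ)·k.
Dividing both sides by k: k^(1−α) = s / (n + δ).
k^0.75 = 0.43 / (0.030 + 0.086) = 0.43 / 0.116 = 3.7069
k* = 3.7069^(1/0.75) ≈ 5.7370
y* = (k*)^α = 5.7370^0.25 ≈ 1.5476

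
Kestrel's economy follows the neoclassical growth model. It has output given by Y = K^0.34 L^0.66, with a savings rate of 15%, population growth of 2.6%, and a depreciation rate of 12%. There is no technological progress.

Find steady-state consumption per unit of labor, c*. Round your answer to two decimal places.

In steady state, investment equals break-even investment: s·k^α = (n + δ)·k.
Rearranging, k^(1−α) = s / (n + δ).
k^0.66 = 0.15 / (0.026 + 0.120) = 0.15 / 0.146 = 1.0274
k* = 1.0274^(1/0.66) ≈ 1.0418
y* = (k*)^α = 1.0418^0.34 ≈ 1.0140
c* = (1 − s)·y* = (1 − 0.15) × 1.0140 ≈ 0.8619

c* ≈ 0.86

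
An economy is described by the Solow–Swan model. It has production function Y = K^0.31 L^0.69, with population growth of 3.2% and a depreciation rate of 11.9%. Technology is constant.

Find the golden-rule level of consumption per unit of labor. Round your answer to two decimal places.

At the golden rule, f'(k) = n + δ, so α·k^(α−1) = n + δ and k_gold = (α/(n + δ))^(1/(1−α)).
k_gold = (0.31/0.151)^(1/0.69) = 2.0530^1.4493 ≈ 2.8363
c_gold = f(k_gold) − (n + δ)·k_gold = 1.3815 − 0.151×2.8363 ≈ 0.9532

c_gold ≈ 0.95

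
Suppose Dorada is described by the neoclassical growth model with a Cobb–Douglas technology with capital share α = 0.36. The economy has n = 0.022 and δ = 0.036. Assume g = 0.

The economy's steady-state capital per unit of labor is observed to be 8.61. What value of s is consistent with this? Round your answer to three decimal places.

Steady state requires s·f(k) = (n + δ)·k, i.e. s·k^α = (n + δ)·k.
So s / (n + δ) = (k*)^(1−α) = 8.61^0.64 = 3.9665.
Therefore s = 3.9665 × (n + δ) = 3.9665 × 0.058 = 0.2301.

s ≈ 0.230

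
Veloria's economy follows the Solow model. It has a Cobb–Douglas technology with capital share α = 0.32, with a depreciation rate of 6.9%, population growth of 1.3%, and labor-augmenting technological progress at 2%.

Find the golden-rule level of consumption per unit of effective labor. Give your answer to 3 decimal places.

At the golden rule, f'(k) = n + g + δ, so α·k^(α−1) = n + g + δ and k_gold = (α/(n + g + δ))^(1/(1−α)).
k_gold = (0.32/0.102)^(1/0.68) = 3.1373^1.4706 ≈ 5.3732
c_gold = f(k_gold) − (n + g + δ)·k_gold = 1.7127 − 0.102×5.3732 ≈ 1.1646

c_gold ≈ 1.165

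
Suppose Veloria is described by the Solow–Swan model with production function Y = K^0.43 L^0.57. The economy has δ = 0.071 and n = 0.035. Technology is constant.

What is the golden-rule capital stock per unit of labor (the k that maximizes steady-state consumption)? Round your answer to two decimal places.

The golden rule sets f'(k) = n + δ, i.e. α·k^(α−1) = n + δ.
So k^(1−α) = α / (n + δ) = 0.43 / 0.106 = 4.0566.
k_gold = 4.0566^(1/0.57) ≈ 11.6668

k_gold ≈ 11.67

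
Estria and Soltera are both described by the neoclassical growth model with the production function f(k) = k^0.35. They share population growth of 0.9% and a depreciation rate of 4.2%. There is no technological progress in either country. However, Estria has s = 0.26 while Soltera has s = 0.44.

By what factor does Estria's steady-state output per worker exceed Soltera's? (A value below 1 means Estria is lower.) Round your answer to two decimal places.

y*_E / y*_S ≈ 0.75

Steady-state y* = [s/(n + δ)]^(α/(1−α)), so the ratio is [ (s_E/(n + δ)_E) / (s_S/(n + δ)_S) ]^0.5385.
s_E/(n + δ)_E = 0.26/0.051 = 5.0980; s_S/(n + δ)_S = 0.44/0.051 = 8.6275.
Ratio = (5.0980/8.6275)^0.5385 = 0.5909^0.5385 ≈ 0.7533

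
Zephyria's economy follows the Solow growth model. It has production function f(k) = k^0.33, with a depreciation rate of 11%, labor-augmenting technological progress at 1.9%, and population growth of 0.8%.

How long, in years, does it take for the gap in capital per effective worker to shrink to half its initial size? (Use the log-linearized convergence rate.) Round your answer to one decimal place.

t_½ ≈ 7.6 years

Near the steady state the convergence rate is λ = (1 − α)(n + g + δ).
λ = (1 − 0.33) × 0.137 = 0.67 × 0.137 = 0.09179
Half-life = ln 2 / λ = 0.6931 / 0.09179 ≈ 7.55 years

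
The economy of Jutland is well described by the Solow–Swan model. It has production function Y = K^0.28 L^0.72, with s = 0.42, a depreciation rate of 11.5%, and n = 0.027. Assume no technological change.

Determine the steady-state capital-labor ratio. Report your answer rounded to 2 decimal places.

In steady state, investment equals break-even investment: s·k^α = (n + δ)·k.
Dividing both sides by k: k^(1−α) = s / (n + δ).
k^0.72 = 0.42 / (0.027 + 0.115) = 0.42 / 0.142 = 2.9577
k* = 2.9577^(1/0.72) ≈ 4.5092

k* = 4.51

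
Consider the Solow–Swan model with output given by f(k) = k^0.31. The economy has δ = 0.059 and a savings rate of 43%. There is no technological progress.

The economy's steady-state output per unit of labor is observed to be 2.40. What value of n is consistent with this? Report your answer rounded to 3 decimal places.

n ≈ 0.002

In steady state, investment equals break-even investment: s·k^α = (n + δ)·k.
Since y* = [s/(n + δ)]^(α/(1−α)), we have s/(n + δ) = (y*)^((1−α)/α) = 2.40^2.2258 = 7.0190.
Therefore n + δ = s / 7.0190 = 0.43 / 7.0190 = 0.0613, so n = 0.0613 − 0.059 = 0.0023.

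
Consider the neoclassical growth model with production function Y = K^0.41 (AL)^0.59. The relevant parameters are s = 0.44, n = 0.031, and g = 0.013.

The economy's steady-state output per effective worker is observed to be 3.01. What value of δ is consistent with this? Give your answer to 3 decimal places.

δ ≈ 0.046

In steady state, investment equals break-even investment: s·k^α = (n + g + δ)·k.
Since y* = [s/(n + g + δ)]^(α/(1−α)), we have s/(n + g + δ) = (y*)^((1−α)/α) = 3.01^1.439 = 4.8827.
Therefore n + g + δ = s / 4.8827 = 0.44 / 4.8827 = 0.0901, so δ = 0.0901 − 0.044 = 0.0461.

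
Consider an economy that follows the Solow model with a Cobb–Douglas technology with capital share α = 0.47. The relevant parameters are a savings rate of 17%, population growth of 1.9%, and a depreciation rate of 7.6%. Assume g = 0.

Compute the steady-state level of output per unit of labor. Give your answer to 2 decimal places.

Steady state requires s·f(k) = (n + δ)·k, i.e. s·k^α = (n + δ)·k.
Dividing both sides by k: k^(1−α) = s / (n + δ).
k^0.53 = 0.17 / (0.019 + 0.076) = 0.17 / 0.095 = 1.7895
k* = 1.7895^(1/0.53) ≈ 2.9981
y* = (k*)^α = 2.9981^0.47 ≈ 1.6754

y* = 1.68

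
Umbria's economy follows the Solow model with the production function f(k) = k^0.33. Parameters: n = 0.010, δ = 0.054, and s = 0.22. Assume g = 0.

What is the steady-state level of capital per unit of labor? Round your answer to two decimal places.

k* ≈ 6.31

At the steady state, Δk = 0, so s·k^α = (n + δ)·k.
Dividing both sides by k: k^(1−α) = s / (n + δ).
k^0.67 = 0.22 / (0.010 + 0.054) = 0.22 / 0.064 = 3.4375
k* = 3.4375^(1/0.67) ≈ 6.3148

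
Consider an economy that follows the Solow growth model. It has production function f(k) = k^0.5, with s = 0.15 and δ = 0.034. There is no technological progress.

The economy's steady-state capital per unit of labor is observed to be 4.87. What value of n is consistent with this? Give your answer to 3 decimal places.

n ≈ 0.034

In steady state, investment equals break-even investment: s·k^α = (n + δ)·k.
So s / (n + δ) = (k*)^(1−α) = 4.87^0.5 = 2.2068.
Therefore n + δ = s / 2.2068 = 0.15 / 2.2068 = 0.0680, so n = 0.0680 − 0.034 = 0.0340.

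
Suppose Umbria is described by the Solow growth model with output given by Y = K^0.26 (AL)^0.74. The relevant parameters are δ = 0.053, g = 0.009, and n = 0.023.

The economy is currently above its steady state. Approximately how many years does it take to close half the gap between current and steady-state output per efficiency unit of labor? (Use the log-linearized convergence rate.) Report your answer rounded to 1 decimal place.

t_½ ≈ 11.0 years

Near the steady state the convergence rate is λ = (1 − α)(n + g + δ).
λ = (1 − 0.26) × 0.085 = 0.74 × 0.085 = 0.0629
Half-life = ln 2 / λ = 0.6931 / 0.0629 ≈ 11.02 years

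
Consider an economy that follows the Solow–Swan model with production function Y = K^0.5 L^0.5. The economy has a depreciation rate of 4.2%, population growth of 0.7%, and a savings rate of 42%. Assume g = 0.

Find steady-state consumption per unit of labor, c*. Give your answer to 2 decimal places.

c* ≈ 4.97

Steady state requires s·f(k) = (n + δ)·k, i.e. s·k^α = (n + δ)·k.
Dividing both sides by k: k^(1−α) = s / (n + δ).
k^0.5 = 0.42 / (0.007 + 0.042) = 0.42 / 0.049 = 8.5714
k* = 8.5714^(1/0.5) ≈ 73.4689
y* = (k*)^α = 73.4689^0.5 ≈ 8.5714
c* = (1 − s)·y* = (1 − 0.42) × 8.5714 ≈ 4.9714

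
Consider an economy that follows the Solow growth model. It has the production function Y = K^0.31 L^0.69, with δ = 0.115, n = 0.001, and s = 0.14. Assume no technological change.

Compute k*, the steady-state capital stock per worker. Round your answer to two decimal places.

In steady state, investment equals break-even investment: s·k^α = (n + δ)·k.
Rearranging, k^(1−α) = s / (n + δ).
k^0.69 = 0.14 / (0.001 + 0.115) = 0.14 / 0.116 = 1.2069
k* = 1.2069^(1/0.69) ≈ 1.3133

k* = 1.31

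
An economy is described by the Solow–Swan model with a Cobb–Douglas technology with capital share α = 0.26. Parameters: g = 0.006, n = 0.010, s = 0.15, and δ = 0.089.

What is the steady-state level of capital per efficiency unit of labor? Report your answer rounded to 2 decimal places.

k* ≈ 1.62

In steady state, investment equals break-even investment: s·k^α = (n + g + δ)·k.
Rearranging, k^(1−α) = s / (n + g + δ).
k^0.74 = 0.15 / (0.010 + 0.006 + 0.089) = 0.15 / 0.105 = 1.4286
k* = 1.4286^(1/0.74) ≈ 1.6193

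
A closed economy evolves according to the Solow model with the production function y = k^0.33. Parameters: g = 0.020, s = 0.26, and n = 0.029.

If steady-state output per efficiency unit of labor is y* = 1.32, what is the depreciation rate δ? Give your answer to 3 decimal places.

Steady state requires s·f(k) = (n + g + δ)·k, i.e. s·k^α = (n + g + δ)·k.
Since y* = [s/(n + g + δ)]^(α/(1−α)), we have s/(n + g + δ) = (y*)^((1−α)/α) = 1.32^2.0303 = 1.7571.
Therefore n + g + δ = s / 1.7571 = 0.26 / 1.7571 = 0.1480, so δ = 0.1480 − 0.049 = 0.0990.

δ ≈ 0.099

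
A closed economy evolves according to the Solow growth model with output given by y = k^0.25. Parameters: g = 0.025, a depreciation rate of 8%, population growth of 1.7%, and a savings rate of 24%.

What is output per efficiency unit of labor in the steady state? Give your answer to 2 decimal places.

y* ≈ 1.25

At the steady state, Δk = 0, so s·k^α = (n + g + δ)·k.
Rearranging, k^(1−α) = s / (n + g + δ).
k^0.75 = 0.24 / (0.017 + 0.025 + 0.080) = 0.24 / 0.122 = 1.9672
k* = 1.9672^(1/0.75) ≈ 2.4649
y* = (k*)^α = 2.4649^0.25 ≈ 1.2530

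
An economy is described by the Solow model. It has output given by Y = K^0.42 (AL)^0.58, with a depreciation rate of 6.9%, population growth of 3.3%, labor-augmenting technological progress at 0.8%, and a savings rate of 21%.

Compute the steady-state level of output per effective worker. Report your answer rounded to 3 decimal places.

y* ≈ 1.597

In steady state, investment equals break-even investment: s·k^α = (n + g + δ)·k.
Dividing both sides by k: k^(1−α) = s / (n + g + δ).
k^0.58 = 0.21 / (0.033 + 0.008 + 0.069) = 0.21 / 0.110 = 1.9091
k* = 1.9091^(1/0.58) ≈ 3.0492
y* = (k*)^α = 3.0492^0.42 ≈ 1.5972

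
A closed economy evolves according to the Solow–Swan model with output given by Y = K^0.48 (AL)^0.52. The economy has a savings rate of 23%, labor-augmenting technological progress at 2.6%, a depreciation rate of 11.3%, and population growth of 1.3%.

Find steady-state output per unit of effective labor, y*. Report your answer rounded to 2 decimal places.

At the steady state, Δk = 0, so s·k^α = (n + g + δ)·k.
Dividing both sides by k: k^(1−α) = s / (n + g + δ).
k^0.52 = 0.23 / (0.013 + 0.026 + 0.113) = 0.23 / 0.152 = 1.5132
k* = 1.5132^(1/0.52) ≈ 2.2180
y* = (k*)^α = 2.2180^0.48 ≈ 1.4658

y* ≈ 1.47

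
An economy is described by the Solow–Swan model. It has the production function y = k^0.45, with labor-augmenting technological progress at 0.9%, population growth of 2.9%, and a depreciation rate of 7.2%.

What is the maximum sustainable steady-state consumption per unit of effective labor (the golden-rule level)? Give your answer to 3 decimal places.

At the golden rule, f'(k) = n + g + δ, so α·k^(α−1) = n + g + δ and k_gold = (α/(n + g + δ))^(1/(1−α)).
k_gold = (0.45/0.110)^(1/0.55) = 4.0909^1.8182 ≈ 12.9542
c_gold = f(k_gold) − (n + g + δ)·k_gold = 3.1665 − 0.110×12.9542 ≈ 1.7415

c_gold ≈ 1.742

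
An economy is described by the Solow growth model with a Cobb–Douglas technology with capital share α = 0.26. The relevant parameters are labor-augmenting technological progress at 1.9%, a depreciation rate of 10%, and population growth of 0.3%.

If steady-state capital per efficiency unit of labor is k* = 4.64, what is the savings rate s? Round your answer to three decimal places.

s ≈ 0.380

Steady state requires s·f(k) = (n + g + δ)·k, i.e. s·k^α = (n + g + δ)·k.
So s / (n + g + δ) = (k*)^(1−α) = 4.64^0.74 = 3.1133.
Therefore s = 3.1133 × (n + g + δ) = 3.1133 × 0.122 = 0.3798.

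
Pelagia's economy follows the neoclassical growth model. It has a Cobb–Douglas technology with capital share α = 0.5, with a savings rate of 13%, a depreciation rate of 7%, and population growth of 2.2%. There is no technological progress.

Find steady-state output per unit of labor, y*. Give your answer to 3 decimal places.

y* = 1.413

At the steady state, Δk = 0, so s·k^α = (n + δ)·k.
Dividing both sides by k: k^(1−α) = s / (n + δ).
k^0.5 = 0.13 / (0.022 + 0.070) = 0.13 / 0.092 = 1.4130
k* = 1.4130^(1/0.5) ≈ 1.9966
y* = (k*)^α = 1.9966^0.5 ≈ 1.4130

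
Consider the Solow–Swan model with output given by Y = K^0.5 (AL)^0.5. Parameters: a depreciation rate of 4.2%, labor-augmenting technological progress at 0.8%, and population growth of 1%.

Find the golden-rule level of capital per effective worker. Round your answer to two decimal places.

The golden rule sets f'(k) = n + g + δ, i.e. α·k^(α−1) = n + g + δ.
So k^(1−α) = α / (n + g + δ) = 0.5 / 0.060 = 8.3333.
k_gold = 8.3333^(1/0.5) ≈ 69.4439

k_gold ≈ 69.44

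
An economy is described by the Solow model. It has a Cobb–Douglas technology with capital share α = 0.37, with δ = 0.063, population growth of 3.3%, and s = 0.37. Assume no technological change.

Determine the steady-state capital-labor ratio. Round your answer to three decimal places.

k* ≈ 8.512

Steady state requires s·f(k) = (n + δ)·k, i.e. s·k^α = (n + δ)·k.
Rearranging, k^(1−α) = s / (n + δ).
k^0.63 = 0.37 / (0.033 + 0.063) = 0.37 / 0.096 = 3.8542
k* = 3.8542^(1/0.63) ≈ 8.5124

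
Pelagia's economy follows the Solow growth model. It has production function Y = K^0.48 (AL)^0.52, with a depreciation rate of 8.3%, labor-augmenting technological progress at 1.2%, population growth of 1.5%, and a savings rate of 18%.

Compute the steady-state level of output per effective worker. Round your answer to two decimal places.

In steady state, investment equals break-even investment: s·k^α = (n + g + δ)·k.
Rearranging, k^(1−α) = s / (n + g + δ).
k^0.52 = 0.18 / (0.015 + 0.012 + 0.083) = 0.18 / 0.110 = 1.6364
k* = 1.6364^(1/0.52) ≈ 2.5783
y* = (k*)^α = 2.5783^0.48 ≈ 1.5756

y* = 1.58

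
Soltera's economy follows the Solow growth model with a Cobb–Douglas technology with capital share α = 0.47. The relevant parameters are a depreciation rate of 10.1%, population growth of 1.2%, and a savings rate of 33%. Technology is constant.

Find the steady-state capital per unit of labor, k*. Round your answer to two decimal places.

In steady state, investment equals break-even investment: s·k^α = (n + δ)·k.
Dividing both sides by k: k^(1−α) = s / (n + δ).
k^0.53 = 0.33 / (0.012 + 0.101) = 0.33 / 0.113 = 2.9204
k* = 2.9204^(1/0.53) ≈ 7.5543

k* ≈ 7.55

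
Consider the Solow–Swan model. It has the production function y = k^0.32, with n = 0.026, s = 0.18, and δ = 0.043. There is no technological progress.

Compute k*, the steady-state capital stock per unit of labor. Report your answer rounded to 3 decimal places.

k* ≈ 4.096

At the steady state, Δk = 0, so s·k^α = (n + δ)·k.
Rearranging, k^(1−α) = s / (n + δ).
k^0.68 = 0.18 / (0.026 + 0.043) = 0.18 / 0.069 = 2.6087
k* = 2.6087^(1/0.68) ≈ 4.0963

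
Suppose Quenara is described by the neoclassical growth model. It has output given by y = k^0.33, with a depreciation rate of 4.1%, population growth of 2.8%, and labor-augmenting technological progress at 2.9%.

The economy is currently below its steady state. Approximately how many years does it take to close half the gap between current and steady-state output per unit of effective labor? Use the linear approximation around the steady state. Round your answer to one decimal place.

Near the steady state the convergence rate is λ = (1 − α)(n + g + δ).
λ = (1 − 0.33) × 0.098 = 0.67 × 0.098 = 0.06566
Half-life = ln 2 / λ = 0.6931 / 0.06566 ≈ 10.56 years

about 10.6 years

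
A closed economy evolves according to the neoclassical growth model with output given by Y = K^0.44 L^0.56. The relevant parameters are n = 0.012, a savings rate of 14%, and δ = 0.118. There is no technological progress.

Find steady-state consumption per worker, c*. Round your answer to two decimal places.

c* = 0.91

In steady state, investment equals break-even investment: s·k^α = (n + δ)·k.
Rearranging, k^(1−α) = s / (n + δ).
k^0.56 = 0.14 / (0.012 + 0.118) = 0.14 / 0.130 = 1.0769
k* = 1.0769^(1/0.56) ≈ 1.1414
y* = (k*)^α = 1.1414^0.44 ≈ 1.0599
c* = (1 − s)·y* = (1 − 0.14) × 1.0599 ≈ 0.9115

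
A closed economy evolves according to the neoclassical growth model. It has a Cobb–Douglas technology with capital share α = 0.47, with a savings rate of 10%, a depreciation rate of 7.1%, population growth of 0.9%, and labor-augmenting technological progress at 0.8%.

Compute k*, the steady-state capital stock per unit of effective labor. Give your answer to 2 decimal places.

In steady state, investment equals break-even investment: s·k^α = (n + g + δ)·k.
Rearranging, k^(1−α) = s / (n + g + δ).
k^0.53 = 0.10 / (0.009 + 0.008 + 0.071) = 0.10 / 0.088 = 1.1364
k* = 1.1364^(1/0.53) ≈ 1.2728

k* = 1.27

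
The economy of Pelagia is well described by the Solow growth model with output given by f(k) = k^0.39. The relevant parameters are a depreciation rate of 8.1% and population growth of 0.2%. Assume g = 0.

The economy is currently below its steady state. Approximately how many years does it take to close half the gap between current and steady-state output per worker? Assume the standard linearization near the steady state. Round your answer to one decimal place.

Near the steady state the convergence rate is λ = (1 − α)(n + δ).
λ = (1 − 0.39) × 0.083 = 0.61 × 0.083 = 0.05063
Half-life = ln 2 / λ = 0.6931 / 0.05063 ≈ 13.69 years

half-life ≈ 13.7 years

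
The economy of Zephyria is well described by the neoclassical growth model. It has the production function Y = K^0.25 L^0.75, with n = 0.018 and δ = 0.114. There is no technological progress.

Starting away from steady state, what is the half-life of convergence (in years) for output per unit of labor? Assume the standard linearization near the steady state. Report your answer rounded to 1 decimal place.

Near the steady state the convergence rate is λ = (1 − α)(n + δ).
λ = (1 − 0.25) × 0.132 = 0.75 × 0.132 = 0.0990
Half-life = ln 2 / λ = 0.6931 / 0.0990 ≈ 7.00 years

t_½ ≈ 7.0 years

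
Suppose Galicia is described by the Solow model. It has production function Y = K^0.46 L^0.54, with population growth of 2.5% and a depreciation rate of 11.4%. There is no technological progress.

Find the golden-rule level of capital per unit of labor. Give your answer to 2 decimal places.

The golden rule sets f'(k) = n + δ, i.e. α·k^(α−1) = n + δ.
So k^(1−α) = α / (n + δ) = 0.46 / 0.139 = 3.3094.
k_gold = 3.3094^(1/0.54) ≈ 9.1727

k_gold ≈ 9.17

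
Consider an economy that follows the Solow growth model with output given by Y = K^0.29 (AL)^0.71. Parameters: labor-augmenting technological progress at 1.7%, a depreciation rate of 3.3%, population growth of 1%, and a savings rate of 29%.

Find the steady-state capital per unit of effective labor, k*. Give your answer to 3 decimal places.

k* ≈ 9.199

In steady state, investment equals break-even investment: s·k^α = (n + g + δ)·k.
Rearranging, k^(1−α) = s / (n + g + δ).
k^0.71 = 0.29 / (0.010 + 0.017 + 0.033) = 0.29 / 0.060 = 4.8333
k* = 4.8333^(1/0.71) ≈ 9.1986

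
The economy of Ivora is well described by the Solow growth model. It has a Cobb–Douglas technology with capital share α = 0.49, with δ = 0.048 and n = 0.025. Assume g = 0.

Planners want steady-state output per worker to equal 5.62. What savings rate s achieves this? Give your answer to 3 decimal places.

In steady state, investment equals break-even investment: s·k^α = (n + δ)·k.
Since y* = [s/(n + δ)]^(α/(1−α)), we have s/(n + δ) = (y*)^((1−α)/α) = 5.62^1.0408 = 6.0301.
Therefore s = 6.0301 × (n + δ) = 6.0301 × 0.073 = 0.4402.

s ≈ 0.440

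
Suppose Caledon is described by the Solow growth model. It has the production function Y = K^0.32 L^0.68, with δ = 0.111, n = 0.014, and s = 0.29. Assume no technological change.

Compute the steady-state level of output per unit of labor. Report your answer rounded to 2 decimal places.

y* ≈ 1.49

In steady state, investment equals break-even investment: s·k^α = (n + δ)·k.
Dividing both sides by k: k^(1−α) = s / (n + δ).
k^0.68 = 0.29 / (0.014 + 0.111) = 0.29 / 0.125 = 2.3200
k* = 2.3200^(1/0.68) ≈ 3.4473
y* = (k*)^α = 3.4473^0.32 ≈ 1.4859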